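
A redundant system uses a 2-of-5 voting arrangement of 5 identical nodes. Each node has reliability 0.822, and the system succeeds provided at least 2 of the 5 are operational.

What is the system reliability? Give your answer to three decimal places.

0.996

R = Σ_{i=2}^{5} C(5,i) p^i (1−p)^{5−i} with p = 0.822
C(5,2)·0.822^2·0.178^3 = 0.03811
C(5,3)·0.822^3·0.178^2 = 0.17598
C(5,4)·0.822^4·0.178^1 = 0.40633
C(5,5)·0.822^5·0.178^0 = 0.37528
Sum = 0.996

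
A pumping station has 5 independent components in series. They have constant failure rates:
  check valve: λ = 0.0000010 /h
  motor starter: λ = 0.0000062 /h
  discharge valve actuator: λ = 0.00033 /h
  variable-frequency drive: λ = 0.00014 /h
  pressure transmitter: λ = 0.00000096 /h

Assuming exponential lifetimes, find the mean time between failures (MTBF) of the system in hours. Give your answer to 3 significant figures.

Series of exponential components: λ_sys = Σ λ_i
λ_sys = 0.0000010 + 0.0000062 + 0.00033 + 0.00014 + 0.00000096 = 4.7816e-04 /h
MTBF = 1 / λ_sys = 2090 h

2090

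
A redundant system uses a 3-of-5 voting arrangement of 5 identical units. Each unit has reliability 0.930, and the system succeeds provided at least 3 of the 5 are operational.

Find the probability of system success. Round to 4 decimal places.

0.9969

R = Σ_{i=3}^{5} C(5,i) p^i (1−p)^{5−i} with p = 0.930
C(5,3)·0.930^3·0.070^2 = 0.039413
C(5,4)·0.930^4·0.070^1 = 0.261818
C(5,5)·0.930^5·0.070^0 = 0.695688
Sum = 0.9969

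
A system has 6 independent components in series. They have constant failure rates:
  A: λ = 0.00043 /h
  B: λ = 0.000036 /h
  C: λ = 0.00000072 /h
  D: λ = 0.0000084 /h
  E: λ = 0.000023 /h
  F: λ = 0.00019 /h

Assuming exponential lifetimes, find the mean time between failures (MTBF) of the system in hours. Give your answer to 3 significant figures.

1450

Series of exponential components: λ_sys = Σ λ_i
λ_sys = 0.00043 + 0.000036 + 0.00000072 + 0.0000084 + 0.000023 + 0.00019 = 6.8812e-04 /h
MTBF = 1 / λ_sys = 1450 h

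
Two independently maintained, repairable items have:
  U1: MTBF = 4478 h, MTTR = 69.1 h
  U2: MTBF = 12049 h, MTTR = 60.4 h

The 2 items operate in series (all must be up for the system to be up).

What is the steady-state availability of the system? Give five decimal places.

A(U1) = MTBF/(MTBF+MTTR) = 4478/(4478+69.1) = 0.984804
A(U2) = MTBF/(MTBF+MTTR) = 12049/(12049+60.4) = 0.995012
Series availability: 0.984804 × 0.995012 = 0.97989

0.97989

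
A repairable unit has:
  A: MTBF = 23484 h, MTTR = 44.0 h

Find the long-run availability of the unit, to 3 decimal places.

0.998

A(A) = MTBF/(MTBF+MTTR) = 23484/(23484+44.0) = 0.998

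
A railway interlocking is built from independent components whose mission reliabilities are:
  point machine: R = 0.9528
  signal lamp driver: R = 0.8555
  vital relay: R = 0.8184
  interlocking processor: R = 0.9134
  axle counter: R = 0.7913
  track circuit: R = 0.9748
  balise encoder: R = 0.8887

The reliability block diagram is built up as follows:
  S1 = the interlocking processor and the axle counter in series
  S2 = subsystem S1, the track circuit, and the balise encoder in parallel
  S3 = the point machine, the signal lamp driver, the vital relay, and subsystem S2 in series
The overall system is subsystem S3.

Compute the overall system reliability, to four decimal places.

Series (interlocking processor and axle counter): 0.913400 × 0.791300 = 0.722773
Parallel ([0.722773], track circuit, and balise encoder): 1 − (1 − 0.722773)(1 − 0.974800)(1 − 0.888700) = 0.999222
Series (point machine, signal lamp driver, vital relay, and [0.999222]): 0.952800 × 0.855500 × 0.818400 × 0.999222 = 0.6666

0.6666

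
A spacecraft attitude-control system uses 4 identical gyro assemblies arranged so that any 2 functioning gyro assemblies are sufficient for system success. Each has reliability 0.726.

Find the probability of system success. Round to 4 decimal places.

0.9346

R = Σ_{i=2}^{4} C(4,i) p^i (1−p)^{4−i} with p = 0.726
C(4,2)·0.726^2·0.274^2 = 0.237425
C(4,3)·0.726^3·0.274^1 = 0.419392
C(4,4)·0.726^4·0.274^0 = 0.277809
Sum = 0.9346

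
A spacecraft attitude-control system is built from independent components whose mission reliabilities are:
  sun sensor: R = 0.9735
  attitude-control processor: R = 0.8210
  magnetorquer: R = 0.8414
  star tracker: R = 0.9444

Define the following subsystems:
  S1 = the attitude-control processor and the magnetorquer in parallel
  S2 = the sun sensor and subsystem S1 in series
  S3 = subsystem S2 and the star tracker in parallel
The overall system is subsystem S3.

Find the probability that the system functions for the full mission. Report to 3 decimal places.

Parallel (attitude-control processor and magnetorquer): 1 − (1 − 0.82100)(1 − 0.84140) = 0.97161
Series (sun sensor and [0.97161]): 0.97350 × 0.97161 = 0.94586
Parallel ([0.94586] and star tracker): 1 − (1 − 0.94586)(1 − 0.94440) = 0.997

0.997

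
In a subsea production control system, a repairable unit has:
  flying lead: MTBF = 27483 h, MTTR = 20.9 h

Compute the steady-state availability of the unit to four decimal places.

A(flying lead) = MTBF/(MTBF+MTTR) = 27483/(27483+20.9) = 0.9992

0.9992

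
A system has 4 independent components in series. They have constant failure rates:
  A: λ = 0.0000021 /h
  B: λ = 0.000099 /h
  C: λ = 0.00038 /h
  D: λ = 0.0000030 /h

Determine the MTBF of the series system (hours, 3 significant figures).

Series of exponential components: λ_sys = Σ λ_i
λ_sys = 0.0000021 + 0.000099 + 0.00038 + 0.0000030 = 4.8410e-04 /h
MTBF = 1 / λ_sys = 2070 h

2070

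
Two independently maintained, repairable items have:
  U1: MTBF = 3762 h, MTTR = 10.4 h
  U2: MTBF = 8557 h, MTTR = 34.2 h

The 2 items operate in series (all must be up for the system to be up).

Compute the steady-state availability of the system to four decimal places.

A(U1) = MTBF/(MTBF+MTTR) = 3762/(3762+10.4) = 0.997243
A(U2) = MTBF/(MTBF+MTTR) = 8557/(8557+34.2) = 0.996019
Series availability: 0.997243 × 0.996019 = 0.9933

0.9933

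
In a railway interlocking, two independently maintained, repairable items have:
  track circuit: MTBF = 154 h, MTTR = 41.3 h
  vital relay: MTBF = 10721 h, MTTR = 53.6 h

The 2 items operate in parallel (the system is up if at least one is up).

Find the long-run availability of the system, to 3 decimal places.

A(track circuit) = MTBF/(MTBF+MTTR) = 154/(154+41.3) = 0.788530
A(vital relay) = MTBF/(MTBF+MTTR) = 10721/(10721+53.6) = 0.995025
Parallel availability: 1 − (1 − 0.788530)(1 − 0.995025) = 0.999

0.999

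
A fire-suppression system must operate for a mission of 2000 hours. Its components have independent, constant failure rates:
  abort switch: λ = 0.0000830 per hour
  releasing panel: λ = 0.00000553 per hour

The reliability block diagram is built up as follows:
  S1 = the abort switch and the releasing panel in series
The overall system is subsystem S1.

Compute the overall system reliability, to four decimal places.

R(abort switch) = exp(−0.0000830 × 2000) = 0.847046
R(releasing panel) = exp(−0.00000553 × 2000) = 0.989001
Series (abort switch and releasing panel): 0.847046 × 0.989001 = 0.8377

0.8377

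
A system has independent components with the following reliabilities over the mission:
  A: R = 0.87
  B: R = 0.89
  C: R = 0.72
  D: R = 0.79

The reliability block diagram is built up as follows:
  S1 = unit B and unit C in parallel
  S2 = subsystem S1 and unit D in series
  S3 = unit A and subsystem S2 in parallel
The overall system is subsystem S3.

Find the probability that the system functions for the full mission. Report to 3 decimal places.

0.970

Parallel (B and C): 1 − (1 − 0.89000)(1 − 0.72000) = 0.96920
Series ([0.96920] and D): 0.96920 × 0.79000 = 0.76567
Parallel (A and [0.76567]): 1 − (1 − 0.87000)(1 − 0.76567) = 0.970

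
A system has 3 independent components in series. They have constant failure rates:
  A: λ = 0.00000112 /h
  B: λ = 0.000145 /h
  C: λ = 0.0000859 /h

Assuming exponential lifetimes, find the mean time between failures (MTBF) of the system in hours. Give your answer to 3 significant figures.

Series of exponential components: λ_sys = Σ λ_i
λ_sys = 0.00000112 + 0.000145 + 0.0000859 = 2.3202e-04 /h
MTBF = 1 / λ_sys = 4310 h

4310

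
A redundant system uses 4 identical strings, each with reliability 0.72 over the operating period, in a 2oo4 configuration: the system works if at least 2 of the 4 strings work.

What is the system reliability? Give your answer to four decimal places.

0.9306

R = Σ_{i=2}^{4} C(4,i) p^i (1−p)^{4−i} with p = 0.72
C(4,2)·0.72^2·0.28^2 = 0.243855
C(4,3)·0.72^3·0.28^1 = 0.418038
C(4,4)·0.72^4·0.28^0 = 0.268739
Sum = 0.9306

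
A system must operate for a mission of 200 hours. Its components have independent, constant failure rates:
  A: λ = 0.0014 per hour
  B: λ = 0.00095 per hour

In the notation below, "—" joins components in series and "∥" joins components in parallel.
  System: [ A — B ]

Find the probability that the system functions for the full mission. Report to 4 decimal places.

0.6250

R(A) = exp(−0.0014 × 200) = 0.755784
R(B) = exp(−0.00095 × 200) = 0.826959
Series (A and B): 0.755784 × 0.826959 = 0.6250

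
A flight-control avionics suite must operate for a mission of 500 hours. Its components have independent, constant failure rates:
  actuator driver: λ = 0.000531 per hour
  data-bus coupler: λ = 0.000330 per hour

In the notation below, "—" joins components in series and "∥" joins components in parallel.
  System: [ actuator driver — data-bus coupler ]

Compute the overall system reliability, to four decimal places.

R(actuator driver) = exp(−0.000531 × 500) = 0.766822
R(data-bus coupler) = exp(−0.000330 × 500) = 0.847894
Series (actuator driver and data-bus coupler): 0.766822 × 0.847894 = 0.6502

0.6502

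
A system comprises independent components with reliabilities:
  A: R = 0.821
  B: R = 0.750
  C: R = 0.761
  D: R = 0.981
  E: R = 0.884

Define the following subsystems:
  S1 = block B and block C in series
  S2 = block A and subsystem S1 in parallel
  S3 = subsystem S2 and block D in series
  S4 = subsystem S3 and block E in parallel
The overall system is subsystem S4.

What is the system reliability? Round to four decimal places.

Series (B and C): 0.750000 × 0.761000 = 0.570750
Parallel (A and [0.570750]): 1 − (1 − 0.821000)(1 − 0.570750) = 0.923164
Series ([0.923164] and D): 0.923164 × 0.981000 = 0.905624
Parallel ([0.905624] and E): 1 − (1 − 0.905624)(1 − 0.884000) = 0.9891

0.9891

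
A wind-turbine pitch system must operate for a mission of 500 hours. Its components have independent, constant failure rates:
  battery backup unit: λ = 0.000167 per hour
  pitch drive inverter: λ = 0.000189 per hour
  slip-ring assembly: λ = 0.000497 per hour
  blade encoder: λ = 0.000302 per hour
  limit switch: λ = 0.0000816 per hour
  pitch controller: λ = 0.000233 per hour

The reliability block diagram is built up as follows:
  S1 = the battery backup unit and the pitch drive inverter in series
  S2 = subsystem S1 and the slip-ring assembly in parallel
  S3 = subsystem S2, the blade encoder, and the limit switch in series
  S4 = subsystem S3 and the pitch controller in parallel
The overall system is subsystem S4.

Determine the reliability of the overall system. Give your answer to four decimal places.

0.9776

R(battery backup unit) = exp(−0.000167 × 500) = 0.919891
R(pitch drive inverter) = exp(−0.000189 × 500) = 0.909828
R(slip-ring assembly) = exp(−0.000497 × 500) = 0.779970
R(blade encoder) = exp(−0.000302 × 500) = 0.859848
R(limit switch) = exp(−0.0000816 × 500) = 0.960021
R(pitch controller) = exp(−0.000233 × 500) = 0.890030
Series (battery backup unit and pitch drive inverter): 0.919891 × 0.909828 = 0.836943
Parallel ([0.836943] and slip-ring assembly): 1 − (1 − 0.836943)(1 − 0.779970) = 0.964123
Series ([0.964123], blade encoder, and limit switch): 0.964123 × 0.859848 × 0.960021 = 0.795857
Parallel ([0.795857] and pitch controller): 1 − (1 − 0.795857)(1 − 0.890030) = 0.9776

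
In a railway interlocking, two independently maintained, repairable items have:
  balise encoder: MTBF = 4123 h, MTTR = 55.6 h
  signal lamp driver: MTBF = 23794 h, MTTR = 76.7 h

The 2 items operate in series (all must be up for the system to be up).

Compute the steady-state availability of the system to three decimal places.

0.984

A(balise encoder) = MTBF/(MTBF+MTTR) = 4123/(4123+55.6) = 0.986694
A(signal lamp driver) = MTBF/(MTBF+MTTR) = 23794/(23794+76.7) = 0.996787
Series availability: 0.986694 × 0.996787 = 0.984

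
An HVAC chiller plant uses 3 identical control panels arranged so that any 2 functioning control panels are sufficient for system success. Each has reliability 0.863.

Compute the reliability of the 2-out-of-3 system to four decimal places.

R = Σ_{i=2}^{3} C(3,i) p^i (1−p)^{3−i} with p = 0.863
C(3,2)·0.863^2·0.137^1 = 0.306100
C(3,3)·0.863^3·0.137^0 = 0.642736
Sum = 0.9488

0.9488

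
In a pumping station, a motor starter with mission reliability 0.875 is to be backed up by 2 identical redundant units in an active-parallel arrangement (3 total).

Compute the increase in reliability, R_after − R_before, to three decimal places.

R_before = 0.875
R_after = 1 − (1 − 0.875)^3 = 0.998
ΔR = 0.998 − 0.875 = 0.123

0.123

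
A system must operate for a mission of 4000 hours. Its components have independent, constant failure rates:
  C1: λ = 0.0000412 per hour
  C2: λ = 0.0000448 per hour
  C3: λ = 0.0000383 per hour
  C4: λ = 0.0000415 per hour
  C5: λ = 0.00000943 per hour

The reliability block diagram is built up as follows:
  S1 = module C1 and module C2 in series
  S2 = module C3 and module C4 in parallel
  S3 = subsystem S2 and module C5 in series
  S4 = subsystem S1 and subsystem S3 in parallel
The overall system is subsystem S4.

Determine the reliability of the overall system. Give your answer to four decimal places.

R(C1) = exp(−0.0000412 × 4000) = 0.848063
R(C2) = exp(−0.0000448 × 4000) = 0.835939
R(C3) = exp(−0.0000383 × 4000) = 0.857958
R(C4) = exp(−0.0000415 × 4000) = 0.847046
R(C5) = exp(−0.00000943 × 4000) = 0.962983
Series (C1 and C2): 0.848063 × 0.835939 = 0.708929
Parallel (C3 and C4): 1 − (1 − 0.857958)(1 − 0.847046) = 0.978274
Series ([0.978274] and C5): 0.978274 × 0.962983 = 0.942061
Parallel ([0.708929] and [0.942061]): 1 − (1 − 0.708929)(1 − 0.942061) = 0.9831

0.9831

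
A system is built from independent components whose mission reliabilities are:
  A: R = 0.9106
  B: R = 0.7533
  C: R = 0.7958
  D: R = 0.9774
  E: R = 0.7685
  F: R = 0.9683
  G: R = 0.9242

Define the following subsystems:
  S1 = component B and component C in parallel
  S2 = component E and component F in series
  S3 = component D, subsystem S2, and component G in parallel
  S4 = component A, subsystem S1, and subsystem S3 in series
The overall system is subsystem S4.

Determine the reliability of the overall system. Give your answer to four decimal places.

0.8643

Parallel (B and C): 1 − (1 − 0.753300)(1 − 0.795800) = 0.949624
Series (E and F): 0.768500 × 0.968300 = 0.744139
Parallel (D, [0.744139], and G): 1 − (1 − 0.977400)(1 − 0.744139)(1 − 0.924200) = 0.999562
Series (A, [0.949624], and [0.999562]): 0.910600 × 0.949624 × 0.999562 = 0.8643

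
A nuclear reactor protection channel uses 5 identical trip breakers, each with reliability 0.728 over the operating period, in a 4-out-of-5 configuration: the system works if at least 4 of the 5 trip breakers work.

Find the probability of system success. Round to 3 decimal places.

R = Σ_{i=4}^{5} C(5,i) p^i (1−p)^{5−i} with p = 0.728
C(5,4)·0.728^4·0.272^1 = 0.38200
C(5,5)·0.728^5·0.272^0 = 0.20448
Sum = 0.586

0.586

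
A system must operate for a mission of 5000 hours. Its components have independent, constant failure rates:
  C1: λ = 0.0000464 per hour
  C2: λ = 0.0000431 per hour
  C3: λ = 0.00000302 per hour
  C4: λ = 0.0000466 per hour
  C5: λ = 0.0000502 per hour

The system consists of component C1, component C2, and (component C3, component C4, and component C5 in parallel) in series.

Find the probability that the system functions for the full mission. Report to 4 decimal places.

R(C1) = exp(−0.0000464 × 5000) = 0.792946
R(C2) = exp(−0.0000431 × 5000) = 0.806138
R(C3) = exp(−0.00000302 × 5000) = 0.985013
R(C4) = exp(−0.0000466 × 5000) = 0.792154
R(C5) = exp(−0.0000502 × 5000) = 0.778022
Parallel (C3, C4, and C5): 1 − (1 − 0.985013)(1 − 0.792154)(1 − 0.778022) = 0.999309
Series (C1, C2, and [0.999309]): 0.792946 × 0.806138 × 0.999309 = 0.6388

0.6388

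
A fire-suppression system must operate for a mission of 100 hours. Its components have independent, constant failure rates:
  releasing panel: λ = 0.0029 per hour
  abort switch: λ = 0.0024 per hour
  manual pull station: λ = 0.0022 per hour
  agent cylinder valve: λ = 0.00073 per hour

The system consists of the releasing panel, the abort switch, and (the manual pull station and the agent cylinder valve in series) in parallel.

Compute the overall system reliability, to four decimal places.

0.9864

R(releasing panel) = exp(−0.0029 × 100) = 0.748264
R(abort switch) = exp(−0.0024 × 100) = 0.786628
R(manual pull station) = exp(−0.0022 × 100) = 0.802519
R(agent cylinder valve) = exp(−0.00073 × 100) = 0.929601
Series (manual pull station and agent cylinder valve): 0.802519 × 0.929601 = 0.746022
Parallel (releasing panel, abort switch, and [0.746022]): 1 − (1 − 0.748264)(1 − 0.786628)(1 − 0.746022) = 0.9864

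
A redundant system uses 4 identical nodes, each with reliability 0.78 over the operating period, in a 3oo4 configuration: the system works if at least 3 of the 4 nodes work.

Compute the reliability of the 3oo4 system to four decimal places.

R = Σ_{i=3}^{4} C(4,i) p^i (1−p)^{4−i} with p = 0.78
C(4,3)·0.78^3·0.22^1 = 0.417606
C(4,4)·0.78^4·0.22^0 = 0.370151
Sum = 0.7878

0.7878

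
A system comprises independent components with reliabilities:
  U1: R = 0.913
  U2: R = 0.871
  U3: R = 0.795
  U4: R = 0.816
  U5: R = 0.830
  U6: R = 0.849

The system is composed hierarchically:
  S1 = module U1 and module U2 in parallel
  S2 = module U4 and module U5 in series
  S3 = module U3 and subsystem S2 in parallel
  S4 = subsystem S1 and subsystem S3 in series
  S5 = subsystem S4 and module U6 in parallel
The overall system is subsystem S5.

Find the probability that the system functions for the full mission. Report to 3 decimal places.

Parallel (U1 and U2): 1 − (1 − 0.91300)(1 − 0.87100) = 0.98878
Series (U4 and U5): 0.81600 × 0.83000 = 0.67728
Parallel (U3 and [0.67728]): 1 − (1 − 0.79500)(1 − 0.67728) = 0.93384
Series ([0.98878] and [0.93384]): 0.98878 × 0.93384 = 0.92336
Parallel ([0.92336] and U6): 1 − (1 − 0.92336)(1 − 0.84900) = 0.988

0.988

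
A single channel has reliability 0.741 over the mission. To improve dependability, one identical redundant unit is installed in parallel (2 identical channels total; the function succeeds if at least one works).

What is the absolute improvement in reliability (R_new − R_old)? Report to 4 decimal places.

0.1919

R_before = 0.741
R_after = 1 − (1 − 0.741)^2 = 0.9329
ΔR = 0.9329 − 0.741 = 0.1919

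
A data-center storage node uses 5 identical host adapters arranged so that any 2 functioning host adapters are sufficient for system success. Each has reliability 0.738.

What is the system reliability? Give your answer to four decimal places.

0.9814

R = Σ_{i=2}^{5} C(5,i) p^i (1−p)^{5−i} with p = 0.738
C(5,2)·0.738^2·0.262^3 = 0.097953
C(5,3)·0.738^3·0.262^2 = 0.275913
C(5,4)·0.738^4·0.262^1 = 0.388595
C(5,5)·0.738^5·0.262^0 = 0.218918
Sum = 0.9814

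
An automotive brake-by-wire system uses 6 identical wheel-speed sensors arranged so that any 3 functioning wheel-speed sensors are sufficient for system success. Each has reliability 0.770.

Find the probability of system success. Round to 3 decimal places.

0.972

R = Σ_{i=3}^{6} C(6,i) p^i (1−p)^{6−i} with p = 0.770
C(6,3)·0.770^3·0.230^3 = 0.11109
C(6,4)·0.770^4·0.230^2 = 0.27894
C(6,5)·0.770^5·0.230^1 = 0.37354
C(6,6)·0.770^6·0.230^0 = 0.20842
Sum = 0.972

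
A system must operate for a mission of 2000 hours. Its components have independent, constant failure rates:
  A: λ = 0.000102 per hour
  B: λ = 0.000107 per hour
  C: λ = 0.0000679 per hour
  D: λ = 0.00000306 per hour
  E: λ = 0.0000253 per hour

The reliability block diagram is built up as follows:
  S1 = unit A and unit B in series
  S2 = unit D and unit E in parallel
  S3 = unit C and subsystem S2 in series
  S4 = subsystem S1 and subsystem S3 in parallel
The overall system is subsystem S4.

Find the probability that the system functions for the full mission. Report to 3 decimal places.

R(A) = exp(−0.000102 × 2000) = 0.81546
R(B) = exp(−0.000107 × 2000) = 0.80735
R(C) = exp(−0.0000679 × 2000) = 0.87302
R(D) = exp(−0.00000306 × 2000) = 0.99390
R(E) = exp(−0.0000253 × 2000) = 0.95066
Series (A and B): 0.81546 × 0.80735 = 0.65836
Parallel (D and E): 1 − (1 − 0.99390)(1 − 0.95066) = 0.99970
Series (C and [0.99970]): 0.87302 × 0.99970 = 0.87276
Parallel ([0.65836] and [0.87276]): 1 − (1 − 0.65836)(1 − 0.87276) = 0.957

0.957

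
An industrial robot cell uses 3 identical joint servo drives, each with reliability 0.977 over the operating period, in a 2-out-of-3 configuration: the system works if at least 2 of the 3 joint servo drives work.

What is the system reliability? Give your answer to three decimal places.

0.998

R = Σ_{i=2}^{3} C(3,i) p^i (1−p)^{3−i} with p = 0.977
C(3,2)·0.977^2·0.023^1 = 0.06586
C(3,3)·0.977^3·0.023^0 = 0.93257
Sum = 0.998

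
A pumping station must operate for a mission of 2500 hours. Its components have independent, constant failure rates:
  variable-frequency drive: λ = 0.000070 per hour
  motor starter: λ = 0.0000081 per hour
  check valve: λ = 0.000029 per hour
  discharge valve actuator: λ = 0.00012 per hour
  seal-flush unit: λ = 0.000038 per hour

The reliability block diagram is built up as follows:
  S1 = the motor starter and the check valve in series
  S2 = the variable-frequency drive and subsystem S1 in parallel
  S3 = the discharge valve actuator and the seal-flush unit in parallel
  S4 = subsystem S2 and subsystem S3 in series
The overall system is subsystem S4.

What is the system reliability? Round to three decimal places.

0.963

R(variable-frequency drive) = exp(−0.000070 × 2500) = 0.83946
R(motor starter) = exp(−0.0000081 × 2500) = 0.97995
R(check valve) = exp(−0.000029 × 2500) = 0.93007
R(discharge valve actuator) = exp(−0.00012 × 2500) = 0.74082
R(seal-flush unit) = exp(−0.000038 × 2500) = 0.90937
Series (motor starter and check valve): 0.97995 × 0.93007 = 0.91142
Parallel (variable-frequency drive and [0.91142]): 1 − (1 − 0.83946)(1 − 0.91142) = 0.98578
Parallel (discharge valve actuator and seal-flush unit): 1 − (1 − 0.74082)(1 − 0.90937) = 0.97651
Series ([0.98578] and [0.97651]): 0.98578 × 0.97651 = 0.963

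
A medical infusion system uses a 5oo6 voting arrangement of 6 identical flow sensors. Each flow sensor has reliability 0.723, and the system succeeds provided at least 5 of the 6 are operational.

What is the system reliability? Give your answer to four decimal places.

R = Σ_{i=5}^{6} C(6,i) p^i (1−p)^{6−i} with p = 0.723
C(6,5)·0.723^5·0.277^1 = 0.328339
C(6,6)·0.723^6·0.277^0 = 0.142833
Sum = 0.4712

0.4712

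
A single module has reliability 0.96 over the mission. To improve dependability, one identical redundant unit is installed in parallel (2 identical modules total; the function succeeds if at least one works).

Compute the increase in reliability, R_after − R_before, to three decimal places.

R_before = 0.96
R_after = 1 − (1 − 0.96)^2 = 0.998
ΔR = 0.998 − 0.96 = 0.038

0.038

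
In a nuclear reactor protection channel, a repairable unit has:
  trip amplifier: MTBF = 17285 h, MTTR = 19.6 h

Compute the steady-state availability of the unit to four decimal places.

A(trip amplifier) = MTBF/(MTBF+MTTR) = 17285/(17285+19.6) = 0.9989

0.9989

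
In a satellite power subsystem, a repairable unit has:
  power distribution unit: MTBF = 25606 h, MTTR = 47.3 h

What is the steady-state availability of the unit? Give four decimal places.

0.9982

A(power distribution unit) = MTBF/(MTBF+MTTR) = 25606/(25606+47.3) = 0.9982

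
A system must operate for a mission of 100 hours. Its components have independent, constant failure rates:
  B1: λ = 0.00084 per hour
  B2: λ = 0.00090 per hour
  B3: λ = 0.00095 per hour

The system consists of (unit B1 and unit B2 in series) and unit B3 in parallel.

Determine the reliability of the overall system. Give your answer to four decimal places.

0.9855

R(B1) = exp(−0.00084 × 100) = 0.919431
R(B2) = exp(−0.00090 × 100) = 0.913931
R(B3) = exp(−0.00095 × 100) = 0.909373
Series (B1 and B2): 0.919431 × 0.913931 = 0.840296
Parallel ([0.840296] and B3): 1 − (1 − 0.840296)(1 − 0.909373) = 0.9855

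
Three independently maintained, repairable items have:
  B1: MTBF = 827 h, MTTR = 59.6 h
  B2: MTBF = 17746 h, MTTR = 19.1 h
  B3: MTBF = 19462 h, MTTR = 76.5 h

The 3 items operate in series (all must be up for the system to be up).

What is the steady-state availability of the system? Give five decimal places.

0.92813

A(B1) = MTBF/(MTBF+MTTR) = 827/(827+59.6) = 0.932777
A(B2) = MTBF/(MTBF+MTTR) = 17746/(17746+19.1) = 0.998925
A(B3) = MTBF/(MTBF+MTTR) = 19462/(19462+76.5) = 0.996085
Series availability: 0.932777 × 0.998925 × 0.996085 = 0.92813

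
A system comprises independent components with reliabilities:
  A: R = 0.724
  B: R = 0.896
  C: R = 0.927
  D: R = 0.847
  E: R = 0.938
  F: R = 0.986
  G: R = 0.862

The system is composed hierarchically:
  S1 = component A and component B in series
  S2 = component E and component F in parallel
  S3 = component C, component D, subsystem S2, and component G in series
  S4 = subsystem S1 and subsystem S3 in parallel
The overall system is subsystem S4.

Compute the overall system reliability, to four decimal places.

0.8863

Series (A and B): 0.724000 × 0.896000 = 0.648704
Parallel (E and F): 1 − (1 − 0.938000)(1 − 0.986000) = 0.999132
Series (C, D, [0.999132], and G): 0.927000 × 0.847000 × 0.999132 × 0.862000 = 0.676228
Parallel ([0.648704] and [0.676228]): 1 − (1 − 0.648704)(1 − 0.676228) = 0.8863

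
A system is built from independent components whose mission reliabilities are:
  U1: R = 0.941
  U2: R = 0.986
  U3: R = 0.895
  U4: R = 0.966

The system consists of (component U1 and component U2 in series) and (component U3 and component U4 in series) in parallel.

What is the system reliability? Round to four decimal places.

Series (U1 and U2): 0.941000 × 0.986000 = 0.927826
Series (U3 and U4): 0.895000 × 0.966000 = 0.864570
Parallel ([0.927826] and [0.864570]): 1 − (1 − 0.927826)(1 − 0.864570) = 0.9902

0.9902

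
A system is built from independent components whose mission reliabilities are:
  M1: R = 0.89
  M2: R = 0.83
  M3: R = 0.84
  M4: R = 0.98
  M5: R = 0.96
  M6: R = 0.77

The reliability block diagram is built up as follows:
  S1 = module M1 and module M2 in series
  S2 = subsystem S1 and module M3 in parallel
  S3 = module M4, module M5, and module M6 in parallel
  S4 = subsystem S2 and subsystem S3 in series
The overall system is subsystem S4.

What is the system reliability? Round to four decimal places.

0.9580

Series (M1 and M2): 0.890000 × 0.830000 = 0.738700
Parallel ([0.738700] and M3): 1 − (1 − 0.738700)(1 − 0.840000) = 0.958192
Parallel (M4, M5, and M6): 1 − (1 − 0.980000)(1 − 0.960000)(1 − 0.770000) = 0.999816
Series ([0.958192] and [0.999816]): 0.958192 × 0.999816 = 0.9580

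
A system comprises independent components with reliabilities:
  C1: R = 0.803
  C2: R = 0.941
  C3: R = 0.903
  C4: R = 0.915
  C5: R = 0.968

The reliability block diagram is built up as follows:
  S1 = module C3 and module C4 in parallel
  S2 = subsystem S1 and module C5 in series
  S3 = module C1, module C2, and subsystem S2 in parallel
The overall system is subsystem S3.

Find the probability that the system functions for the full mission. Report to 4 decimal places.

Parallel (C3 and C4): 1 − (1 − 0.903000)(1 − 0.915000) = 0.991755
Series ([0.991755] and C5): 0.991755 × 0.968000 = 0.960019
Parallel (C1, C2, and [0.960019]): 1 − (1 − 0.803000)(1 − 0.941000)(1 − 0.960019) = 0.9995

0.9995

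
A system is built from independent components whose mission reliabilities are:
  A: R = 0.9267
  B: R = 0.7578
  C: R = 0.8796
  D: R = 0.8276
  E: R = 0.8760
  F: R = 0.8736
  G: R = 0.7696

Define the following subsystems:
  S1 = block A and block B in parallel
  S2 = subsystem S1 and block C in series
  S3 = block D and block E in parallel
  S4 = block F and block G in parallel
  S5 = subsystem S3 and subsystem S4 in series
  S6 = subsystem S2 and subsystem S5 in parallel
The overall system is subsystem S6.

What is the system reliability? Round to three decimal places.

Parallel (A and B): 1 − (1 − 0.92670)(1 − 0.75780) = 0.98225
Series ([0.98225] and C): 0.98225 × 0.87960 = 0.86399
Parallel (D and E): 1 − (1 − 0.82760)(1 − 0.87600) = 0.97862
Parallel (F and G): 1 − (1 − 0.87360)(1 − 0.76960) = 0.97088
Series ([0.97862] and [0.97088]): 0.97862 × 0.97088 = 0.95012
Parallel ([0.86399] and [0.95012]): 1 − (1 − 0.86399)(1 − 0.95012) = 0.993

0.993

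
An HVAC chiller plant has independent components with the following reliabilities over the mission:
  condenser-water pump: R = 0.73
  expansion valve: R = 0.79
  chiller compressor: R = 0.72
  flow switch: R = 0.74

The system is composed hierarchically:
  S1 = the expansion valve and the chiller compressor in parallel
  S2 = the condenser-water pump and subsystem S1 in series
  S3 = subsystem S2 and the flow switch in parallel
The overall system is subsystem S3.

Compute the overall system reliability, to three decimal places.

0.919

Parallel (expansion valve and chiller compressor): 1 − (1 − 0.79000)(1 − 0.72000) = 0.94120
Series (condenser-water pump and [0.94120]): 0.73000 × 0.94120 = 0.68708
Parallel ([0.68708] and flow switch): 1 − (1 − 0.68708)(1 − 0.74000) = 0.919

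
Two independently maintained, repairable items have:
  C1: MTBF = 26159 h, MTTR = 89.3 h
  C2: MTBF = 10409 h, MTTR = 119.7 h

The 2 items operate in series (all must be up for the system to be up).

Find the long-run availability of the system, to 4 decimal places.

0.9853

A(C1) = MTBF/(MTBF+MTTR) = 26159/(26159+89.3) = 0.996598
A(C2) = MTBF/(MTBF+MTTR) = 10409/(10409+119.7) = 0.988631
Series availability: 0.996598 × 0.988631 = 0.9853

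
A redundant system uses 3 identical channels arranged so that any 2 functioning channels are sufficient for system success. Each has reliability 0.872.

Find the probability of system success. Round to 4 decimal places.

0.9550

R = Σ_{i=2}^{3} C(3,i) p^i (1−p)^{3−i} with p = 0.872
C(3,2)·0.872^2·0.128^1 = 0.291987
C(3,3)·0.872^3·0.128^0 = 0.663055
Sum = 0.9550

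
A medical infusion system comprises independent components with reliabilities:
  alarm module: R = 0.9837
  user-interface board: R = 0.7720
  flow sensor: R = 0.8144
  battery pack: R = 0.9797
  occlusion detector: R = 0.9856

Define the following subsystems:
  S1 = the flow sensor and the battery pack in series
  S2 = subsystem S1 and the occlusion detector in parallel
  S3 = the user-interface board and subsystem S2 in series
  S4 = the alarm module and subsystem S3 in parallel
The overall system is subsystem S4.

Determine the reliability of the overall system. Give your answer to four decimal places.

0.9962

Series (flow sensor and battery pack): 0.814400 × 0.979700 = 0.797868
Parallel ([0.797868] and occlusion detector): 1 − (1 − 0.797868)(1 − 0.985600) = 0.997089
Series (user-interface board and [0.997089]): 0.772000 × 0.997089 = 0.769753
Parallel (alarm module and [0.769753]): 1 − (1 − 0.983700)(1 − 0.769753) = 0.9962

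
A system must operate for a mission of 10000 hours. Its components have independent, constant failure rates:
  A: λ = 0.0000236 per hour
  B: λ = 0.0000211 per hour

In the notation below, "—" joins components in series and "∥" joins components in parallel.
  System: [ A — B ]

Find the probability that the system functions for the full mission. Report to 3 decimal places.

R(A) = exp(−0.0000236 × 10000) = 0.78978
R(B) = exp(−0.0000211 × 10000) = 0.80977
Series (A and B): 0.78978 × 0.80977 = 0.640

0.640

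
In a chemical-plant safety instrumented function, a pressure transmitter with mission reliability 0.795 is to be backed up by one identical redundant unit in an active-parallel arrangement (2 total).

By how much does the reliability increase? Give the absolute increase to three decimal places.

0.163

R_before = 0.795
R_after = 1 − (1 − 0.795)^2 = 0.958
ΔR = 0.958 − 0.795 = 0.163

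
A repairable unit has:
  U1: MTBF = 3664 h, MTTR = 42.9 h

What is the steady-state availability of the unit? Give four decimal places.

0.9884

A(U1) = MTBF/(MTBF+MTTR) = 3664/(3664+42.9) = 0.9884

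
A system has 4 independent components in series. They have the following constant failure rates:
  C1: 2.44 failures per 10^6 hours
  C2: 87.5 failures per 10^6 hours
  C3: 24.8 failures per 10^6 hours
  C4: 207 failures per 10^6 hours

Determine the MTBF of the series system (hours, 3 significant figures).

Series of exponential components: λ_sys = Σ λ_i
λ_sys = 0.00000244 + 0.0000875 + 0.0000248 + 0.000207 = 3.2174e-04 /h
MTBF = 1 / λ_sys = 3110 h

3110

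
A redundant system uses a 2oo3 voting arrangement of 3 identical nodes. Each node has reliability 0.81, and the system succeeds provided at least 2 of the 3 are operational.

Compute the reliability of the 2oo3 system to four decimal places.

R = Σ_{i=2}^{3} C(3,i) p^i (1−p)^{3−i} with p = 0.81
C(3,2)·0.81^2·0.19^1 = 0.373977
C(3,3)·0.81^3·0.19^0 = 0.531441
Sum = 0.9054

0.9054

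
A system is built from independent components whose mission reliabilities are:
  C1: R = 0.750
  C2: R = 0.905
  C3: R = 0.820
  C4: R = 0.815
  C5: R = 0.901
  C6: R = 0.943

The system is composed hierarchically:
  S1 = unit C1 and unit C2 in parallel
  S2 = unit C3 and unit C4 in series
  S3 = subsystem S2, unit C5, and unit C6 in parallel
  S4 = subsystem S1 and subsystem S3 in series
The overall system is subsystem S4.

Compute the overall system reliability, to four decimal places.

0.9744

Parallel (C1 and C2): 1 − (1 − 0.750000)(1 − 0.905000) = 0.976250
Series (C3 and C4): 0.820000 × 0.815000 = 0.668300
Parallel ([0.668300], C5, and C6): 1 − (1 − 0.668300)(1 − 0.901000)(1 − 0.943000) = 0.998128
Series ([0.976250] and [0.998128]): 0.976250 × 0.998128 = 0.9744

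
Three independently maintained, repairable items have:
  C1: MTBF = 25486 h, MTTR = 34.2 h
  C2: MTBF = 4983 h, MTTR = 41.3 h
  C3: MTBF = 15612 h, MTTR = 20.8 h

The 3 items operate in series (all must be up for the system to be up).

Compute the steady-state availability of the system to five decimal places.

A(C1) = MTBF/(MTBF+MTTR) = 25486/(25486+34.2) = 0.998660
A(C2) = MTBF/(MTBF+MTTR) = 4983/(4983+41.3) = 0.991780
A(C3) = MTBF/(MTBF+MTTR) = 15612/(15612+20.8) = 0.998669
Series availability: 0.998660 × 0.991780 × 0.998669 = 0.98913

0.98913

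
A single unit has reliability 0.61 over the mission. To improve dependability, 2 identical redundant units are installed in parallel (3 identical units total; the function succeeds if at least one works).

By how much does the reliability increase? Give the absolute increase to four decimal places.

R_before = 0.61
R_after = 1 − (1 − 0.61)^3 = 0.9407
ΔR = 0.9407 − 0.61 = 0.3307

0.3307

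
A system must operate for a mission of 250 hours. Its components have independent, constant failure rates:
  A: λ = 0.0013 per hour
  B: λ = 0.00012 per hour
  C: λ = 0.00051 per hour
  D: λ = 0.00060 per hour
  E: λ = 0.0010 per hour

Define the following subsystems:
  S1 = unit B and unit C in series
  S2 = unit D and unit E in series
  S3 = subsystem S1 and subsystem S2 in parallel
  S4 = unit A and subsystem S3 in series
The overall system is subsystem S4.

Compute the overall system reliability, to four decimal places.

R(A) = exp(−0.0013 × 250) = 0.722527
R(B) = exp(−0.00012 × 250) = 0.970446
R(C) = exp(−0.00051 × 250) = 0.880293
R(D) = exp(−0.00060 × 250) = 0.860708
R(E) = exp(−0.0010 × 250) = 0.778801
Series (B and C): 0.970446 × 0.880293 = 0.854277
Series (D and E): 0.860708 × 0.778801 = 0.670320
Parallel ([0.854277] and [0.670320]): 1 − (1 − 0.854277)(1 − 0.670320) = 0.951958
Series (A and [0.951958]): 0.722527 × 0.951958 = 0.6878

0.6878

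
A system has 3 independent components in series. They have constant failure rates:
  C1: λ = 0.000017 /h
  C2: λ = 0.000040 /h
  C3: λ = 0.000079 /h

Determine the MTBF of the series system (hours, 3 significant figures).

Series of exponential components: λ_sys = Σ λ_i
λ_sys = 0.000017 + 0.000040 + 0.000079 = 1.3600e-04 /h
MTBF = 1 / λ_sys = 7350 h

7350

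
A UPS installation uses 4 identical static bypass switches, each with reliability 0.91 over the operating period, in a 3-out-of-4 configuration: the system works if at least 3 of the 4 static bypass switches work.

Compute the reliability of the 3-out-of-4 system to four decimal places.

0.9570

R = Σ_{i=3}^{4} C(4,i) p^i (1−p)^{4−i} with p = 0.91
C(4,3)·0.91^3·0.09^1 = 0.271286
C(4,4)·0.91^4·0.09^0 = 0.685750
Sum = 0.9570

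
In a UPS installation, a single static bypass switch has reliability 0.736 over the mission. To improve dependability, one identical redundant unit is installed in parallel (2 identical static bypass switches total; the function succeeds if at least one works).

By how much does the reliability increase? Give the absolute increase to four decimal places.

0.1943

R_before = 0.736
R_after = 1 − (1 − 0.736)^2 = 0.9303
ΔR = 0.9303 − 0.736 = 0.1943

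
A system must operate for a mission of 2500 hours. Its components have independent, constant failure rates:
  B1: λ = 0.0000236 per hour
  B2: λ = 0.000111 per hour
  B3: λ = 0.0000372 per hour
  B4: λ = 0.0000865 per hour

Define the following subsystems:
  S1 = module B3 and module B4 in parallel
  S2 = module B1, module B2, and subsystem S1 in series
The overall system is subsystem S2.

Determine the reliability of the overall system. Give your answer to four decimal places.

R(B1) = exp(−0.0000236 × 2500) = 0.942707
R(B2) = exp(−0.000111 × 2500) = 0.757676
R(B3) = exp(−0.0000372 × 2500) = 0.911194
R(B4) = exp(−0.0000865 × 2500) = 0.805534
Parallel (B3 and B4): 1 − (1 − 0.911194)(1 − 0.805534) = 0.982730
Series (B1, B2, and [0.982730]): 0.942707 × 0.757676 × 0.982730 = 0.7019

0.7019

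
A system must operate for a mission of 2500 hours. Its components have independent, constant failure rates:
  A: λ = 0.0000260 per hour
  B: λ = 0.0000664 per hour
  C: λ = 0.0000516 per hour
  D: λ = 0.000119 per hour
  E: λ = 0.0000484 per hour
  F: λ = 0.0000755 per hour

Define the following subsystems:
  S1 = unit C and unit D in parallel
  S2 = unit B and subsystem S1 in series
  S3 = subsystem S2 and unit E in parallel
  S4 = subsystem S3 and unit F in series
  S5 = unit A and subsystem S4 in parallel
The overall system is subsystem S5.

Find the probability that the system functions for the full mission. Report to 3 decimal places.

0.988

R(A) = exp(−0.0000260 × 2500) = 0.93707
R(B) = exp(−0.0000664 × 2500) = 0.84705
R(C) = exp(−0.0000516 × 2500) = 0.87897
R(D) = exp(−0.000119 × 2500) = 0.74267
R(E) = exp(−0.0000484 × 2500) = 0.88603
R(F) = exp(−0.0000755 × 2500) = 0.82799
Parallel (C and D): 1 − (1 − 0.87897)(1 − 0.74267) = 0.96886
Series (B and [0.96886]): 0.84705 × 0.96886 = 0.82067
Parallel ([0.82067] and E): 1 − (1 − 0.82067)(1 − 0.88603) = 0.97956
Series ([0.97956] and F): 0.97956 × 0.82799 = 0.81107
Parallel (A and [0.81107]): 1 − (1 − 0.93707)(1 − 0.81107) = 0.988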